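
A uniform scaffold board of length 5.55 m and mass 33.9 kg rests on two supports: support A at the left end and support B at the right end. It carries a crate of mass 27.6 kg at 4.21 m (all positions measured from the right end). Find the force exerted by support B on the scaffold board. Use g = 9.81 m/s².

R_B ≈ 232 N

Choose support A as the axis so its reaction then has zero moment arm.
Beam weight: 33.9 × 9.81 = 332.6 N down at 2.775 m → arm 2.775 m, τ = 332.6 × 2.775 = 923 N·m clockwise.
Crate: 27.6 × 9.81 = 270.8 N down at 4.21 m → arm 1.34 m, τ = 270.8 × 1.34 = 362.9 N·m clockwise.
Net load moment about support A = 1286 N·m clockwise.
Reaction R at support B is upward at 0 m, arm 5.55 m → moment R × 5.55 counterclockwise.
Στ = 0 ⇒ R × 5.55 = 1286 ⇒ R = 232 N.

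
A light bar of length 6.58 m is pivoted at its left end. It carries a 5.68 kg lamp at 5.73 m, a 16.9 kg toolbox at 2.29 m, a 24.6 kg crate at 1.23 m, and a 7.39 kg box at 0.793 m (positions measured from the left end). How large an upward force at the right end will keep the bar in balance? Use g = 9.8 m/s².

Sum moments about the left end (the unknown pivot reaction has zero arm there).
Lamp: 5.68 × 9.8 = 55.66 N down at 5.73 m → arm 5.73 m, τ = 55.66 × 5.73 = 318.9 N·m clockwise.
Toolbox: 16.9 × 9.8 = 165.6 N down at 2.29 m → arm 2.29 m, τ = 165.6 × 2.29 = 379.2 N·m clockwise.
Crate: 24.6 × 9.8 = 241.1 N down at 1.23 m → arm 1.23 m, τ = 241.1 × 1.23 = 296.6 N·m clockwise.
Box: 7.39 × 9.8 = 72.42 N down at 0.793 m → arm 0.793 m, τ = 72.42 × 0.793 = 57.43 N·m clockwise.
Net moment of the loads = 1052 N·m clockwise.
The upward force F acts at the right end, arm 6.58 m, giving F × 6.58 counterclockwise.
Στ = 0 ⇒ F × 6.58 = 1052 ⇒ F = 1052 / 6.58 = 160 N.

F ≈ 160 N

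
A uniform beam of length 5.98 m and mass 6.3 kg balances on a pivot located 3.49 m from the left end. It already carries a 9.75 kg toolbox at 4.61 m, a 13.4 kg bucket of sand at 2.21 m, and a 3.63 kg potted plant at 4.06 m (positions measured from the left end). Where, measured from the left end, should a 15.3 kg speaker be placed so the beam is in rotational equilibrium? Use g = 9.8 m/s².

Choose the pivot (at 3.49 m from the left end) as the axis so the support reaction has zero arm there.
Beam weight: 6.3 × 9.8 = 61.74 N down at 2.99 m → arm 0.5 m, τ = 61.74 × 0.5 = 30.87 N·m counterclockwise.
Toolbox: 9.75 × 9.8 = 95.55 N down at 4.61 m → arm 1.12 m, τ = 95.55 × 1.12 = 107 N·m clockwise.
Bucket of sand: 13.4 × 9.8 = 131.3 N down at 2.21 m → arm 1.28 m, τ = 131.3 × 1.28 = 168.1 N·m counterclockwise.
Potted plant: 3.63 × 9.8 = 35.57 N down at 4.06 m → arm 0.57 m, τ = 35.57 × 0.57 = 20.27 N·m clockwise.
Net moment of existing loads = 71.7 N·m counterclockwise.
The speaker weighs 15.3 × 9.8 = 149.9 N and must supply an equal clockwise moment, so its lever arm about the pivot is 71.7 / 149.9 = 0.478 m.
That puts it at 3.49 + 0.478 = 3.97 m from the left end.

x ≈ 3.97 m from the left end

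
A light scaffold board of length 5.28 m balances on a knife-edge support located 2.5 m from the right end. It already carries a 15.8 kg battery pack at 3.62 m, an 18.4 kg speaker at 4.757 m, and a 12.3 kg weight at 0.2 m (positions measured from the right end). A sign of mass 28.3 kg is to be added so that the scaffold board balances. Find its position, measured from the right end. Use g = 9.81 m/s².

About the knife-edge support (at 2.5 m from the right end):
Battery pack: 15.8 × 9.81 = 155 N down at 3.62 m → arm 1.12 m, τ = 155 × 1.12 = 173.6 N·m counterclockwise.
Speaker: 18.4 × 9.81 = 180.5 N down at 4.757 m → arm 2.257 m, τ = 180.5 × 2.257 = 407.4 N·m counterclockwise.
Weight: 12.3 × 9.81 = 120.7 N down at 0.2 m → arm 2.3 m, τ = 120.7 × 2.3 = 277.6 N·m clockwise.
Net moment of existing loads = 303.4 N·m counterclockwise.
The sign weighs 28.3 × 9.81 = 277.6 N and must supply an equal clockwise moment, so its lever arm about the knife-edge support is 303.4 / 277.6 = 1.09 m.
That puts it at 2.5 − 1.09 = 1.41 m from the right end.

x ≈ 1.41 m from the right end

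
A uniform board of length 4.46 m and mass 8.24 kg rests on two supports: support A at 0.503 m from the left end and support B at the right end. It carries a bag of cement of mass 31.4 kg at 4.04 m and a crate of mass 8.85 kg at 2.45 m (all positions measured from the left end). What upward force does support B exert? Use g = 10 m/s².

R_B ≈ 360 N

Sum moments about support A (its reaction then has zero moment arm).
Beam weight: 8.24 × 10 = 82.4 N down at 2.23 m → arm 1.727 m, τ = 82.4 × 1.727 = 142.3 N·m clockwise.
Bag of cement: 31.4 × 10 = 314 N down at 4.04 m → arm 3.537 m, τ = 314 × 3.537 = 1111 N·m clockwise.
Crate: 8.85 × 10 = 88.5 N down at 2.45 m → arm 1.947 m, τ = 88.5 × 1.947 = 172.3 N·m clockwise.
Net load moment about support A = 1426 N·m clockwise.
Reaction R at support B is upward at 4.46 m, arm 3.957 m → moment R × 3.957 counterclockwise.
Balancing moments: R × 3.957 = 1426, giving R = 360 N.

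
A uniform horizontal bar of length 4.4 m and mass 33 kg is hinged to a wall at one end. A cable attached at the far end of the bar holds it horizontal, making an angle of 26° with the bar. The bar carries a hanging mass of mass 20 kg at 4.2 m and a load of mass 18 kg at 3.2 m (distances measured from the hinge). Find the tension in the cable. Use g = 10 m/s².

T ≈ 1110 N

About the hinge:
Beam weight: 33 × 10 = 330 N down at 2.2 m → arm 2.2 m, τ = 330 × 2.2 = 726 N·m clockwise.
Hanging mass: 20 × 10 = 200 N down at 4.2 m → arm 4.2 m, τ = 200 × 4.2 = 840 N·m clockwise.
Load: 18 × 10 = 180 N down at 3.2 m → arm 3.2 m, τ = 180 × 3.2 = 576 N·m clockwise.
Total clockwise load moment = 2142 N·m.
The cable tension T acts at 4.4 m; only its component perpendicular to the bar, T sinθ, produces torque. sin 26° = 0.4384.
Balancing moments: T × 4.4 × 0.4384 = 2142, giving T = 2142 / 1.929 = 1110 N.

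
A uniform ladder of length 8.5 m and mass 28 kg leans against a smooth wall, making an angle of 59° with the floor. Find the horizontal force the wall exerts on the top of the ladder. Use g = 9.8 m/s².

Taking torques about the foot of the ladder:
Ladder weight 28×9.8 = 274.4 N acts at 4.25 m along the ladder; its horizontal arm is 4.25·cos59° = 2.189 m → τ = 600.7 N·m clockwise.
Wall normal N acts horizontally at the top; its moment arm is the height L sinθ = 8.5·sin59° = 7.286 m, counterclockwise.
Balancing moments: N × 7.286 = 600.7, giving N = 82.4 N.

N_wall ≈ 82.4 N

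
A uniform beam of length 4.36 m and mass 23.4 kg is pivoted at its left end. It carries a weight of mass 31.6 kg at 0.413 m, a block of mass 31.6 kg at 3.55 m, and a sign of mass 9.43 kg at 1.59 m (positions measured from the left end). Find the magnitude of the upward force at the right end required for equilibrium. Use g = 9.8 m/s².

F ≈ 430 N

Choose the left end as the axis so the unknown pivot reaction has zero arm there.
Beam weight: 23.4 × 9.8 = 229.3 N down at 2.18 m → arm 2.18 m, τ = 229.3 × 2.18 = 499.9 N·m clockwise.
Weight: 31.6 × 9.8 = 309.7 N down at 0.413 m → arm 0.413 m, τ = 309.7 × 0.413 = 127.9 N·m clockwise.
Block: 31.6 × 9.8 = 309.7 N down at 3.55 m → arm 3.55 m, τ = 309.7 × 3.55 = 1099 N·m clockwise.
Sign: 9.43 × 9.8 = 92.41 N down at 1.59 m → arm 1.59 m, τ = 92.41 × 1.59 = 146.9 N·m clockwise.
Net moment of the loads = 1874 N·m clockwise.
The upward force F acts at the right end, arm 4.36 m, giving F × 4.36 counterclockwise.
Balancing moments: F × 4.36 = 1874, giving F = 1874 / 4.36 = 430 N.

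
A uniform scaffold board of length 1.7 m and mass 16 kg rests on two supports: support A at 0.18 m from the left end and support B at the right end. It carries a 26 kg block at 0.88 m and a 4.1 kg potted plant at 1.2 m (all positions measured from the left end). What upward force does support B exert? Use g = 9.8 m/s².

R_B ≈ 213 N

About support A:
Beam weight: 16 × 9.8 = 156.8 N down at 0.85 m → arm 0.67 m, τ = 156.8 × 0.67 = 105.1 N·m clockwise.
Block: 26 × 9.8 = 254.8 N down at 0.88 m → arm 0.7 m, τ = 254.8 × 0.7 = 178.4 N·m clockwise.
Potted plant: 4.1 × 9.8 = 40.18 N down at 1.2 m → arm 1.02 m, τ = 40.18 × 1.02 = 40.98 N·m clockwise.
Net load moment about support A = 324.5 N·m clockwise.
Reaction R at support B is upward at 1.7 m, arm 1.52 m → moment R × 1.52 counterclockwise.
Setting net torque to zero: R × 1.52 = 324.5 → R = 213 N.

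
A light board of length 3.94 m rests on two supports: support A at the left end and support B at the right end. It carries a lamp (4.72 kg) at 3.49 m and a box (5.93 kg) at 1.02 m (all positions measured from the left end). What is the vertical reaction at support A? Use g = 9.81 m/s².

R_A ≈ 48.4 N

Take moments about support B.
Lamp: 4.72 × 9.81 = 46.3 N down at 3.49 m → arm 0.45 m, τ = 46.3 × 0.45 = 20.84 N·m counterclockwise.
Box: 5.93 × 9.81 = 58.17 N down at 1.02 m → arm 2.92 m, τ = 58.17 × 2.92 = 169.9 N·m counterclockwise.
Net load moment about support B = 190.7 N·m counterclockwise.
Reaction R at support A is upward at 0 m, arm 3.94 m → moment R × 3.94 clockwise.
For rotational equilibrium, R × 3.94 = 190.7, so R = 48.4 N.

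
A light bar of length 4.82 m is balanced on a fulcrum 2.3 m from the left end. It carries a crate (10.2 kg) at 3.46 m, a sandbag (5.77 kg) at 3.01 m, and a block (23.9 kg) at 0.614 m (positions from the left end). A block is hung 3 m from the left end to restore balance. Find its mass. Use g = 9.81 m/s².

Take moments about the fulcrum (at 2.3 m from the left end).
Crate: 10.2 × 9.81 = 100.1 N down at 3.46 m → arm 1.16 m, τ = 100.1 × 1.16 = 116.1 N·m clockwise.
Sandbag: 5.77 × 9.81 = 56.6 N down at 3.01 m → arm 0.71 m, τ = 56.6 × 0.71 = 40.19 N·m clockwise.
Block: 23.9 × 9.81 = 234.5 N down at 0.614 m → arm 1.686 m, τ = 234.5 × 1.686 = 395.4 N·m counterclockwise.
Net moment of known loads = 239.1 N·m counterclockwise.
An unknown mass m at 3 m has arm 0.7 m; its moment is m·g·0.7 clockwise.
Στ = 0 ⇒ m × 9.81 × 0.7 = 239.1 ⇒ m = 239.1 / (9.81 × 0.7) = 34.8 kg.

m ≈ 34.8 kg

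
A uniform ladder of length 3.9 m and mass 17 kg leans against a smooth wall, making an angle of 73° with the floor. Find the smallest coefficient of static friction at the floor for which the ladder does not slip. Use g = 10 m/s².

Sum moments about the foot of the ladder (the floor normal and friction both act there and drop out).
Ladder weight 17×10 = 170 N acts at 1.95 m along the ladder; its horizontal arm is 1.95·cos73° = 0.5701 m → τ = 96.92 N·m clockwise.
Wall normal N acts horizontally at the top; its moment arm is the height L sinθ = 3.9·sin73° = 3.73 m, counterclockwise.
Balancing moments: N × 3.73 = 96.92, giving N = 25.98 N.
ΣFx = 0 ⇒ f = N_wall = 25.98 N. ΣFy = 0 ⇒ N_floor = 170 N.
μ_min = f / N_floor = 25.98 / 170 = 0.153.

μ_min ≈ 0.153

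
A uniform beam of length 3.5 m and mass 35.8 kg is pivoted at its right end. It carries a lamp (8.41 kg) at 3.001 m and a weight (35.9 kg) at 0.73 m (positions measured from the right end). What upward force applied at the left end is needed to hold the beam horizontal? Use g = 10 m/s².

F ≈ 326 N

Sum moments about the right end (the unknown pivot reaction has zero arm there).
Beam weight: 35.8 × 10 = 358 N down at 1.75 m → arm 1.75 m, τ = 358 × 1.75 = 626.5 N·m counterclockwise.
Lamp: 8.41 × 10 = 84.1 N down at 3.001 m → arm 3.001 m, τ = 84.1 × 3.001 = 252.4 N·m counterclockwise.
Weight: 35.9 × 10 = 359 N down at 0.73 m → arm 0.73 m, τ = 359 × 0.73 = 262.1 N·m counterclockwise.
Net moment of the loads = 1141 N·m counterclockwise.
The upward force F acts at the left end, arm 3.5 m, giving F × 3.5 clockwise.
Στ = 0 ⇒ F × 3.5 = 1141 ⇒ F = 1141 / 3.5 = 326 N.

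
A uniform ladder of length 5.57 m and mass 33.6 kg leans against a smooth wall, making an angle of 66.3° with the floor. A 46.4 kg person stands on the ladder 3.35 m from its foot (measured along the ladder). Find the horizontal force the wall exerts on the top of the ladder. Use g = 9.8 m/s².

N_wall ≈ 192 N

Sum moments about the foot of the ladder (the floor normal and friction both act there and drop out).
Ladder weight 33.6×9.8 = 329.3 N acts at 2.785 m along the ladder; its horizontal arm is 2.785·cos66.3° = 1.119 m → τ = 368.5 N·m clockwise.
Person: 46.4×9.8 = 454.7 N at 3.35 m → arm 1.347 m → τ = 612.5 N·m clockwise.
Wall normal N acts horizontally at the top; its moment arm is the height L sinθ = 5.57·sin66.3° = 5.1 m, counterclockwise.
For rotational equilibrium, N × 5.1 = 981, so N = 192 N.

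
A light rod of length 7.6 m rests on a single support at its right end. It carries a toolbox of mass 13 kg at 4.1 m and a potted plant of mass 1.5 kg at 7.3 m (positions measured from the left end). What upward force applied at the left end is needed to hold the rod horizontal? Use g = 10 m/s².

F ≈ 60.5 N

Sum moments about the right end (the unknown pivot reaction has zero arm there).
Toolbox: 13 × 10 = 130 N down at 4.1 m → arm 3.5 m, τ = 130 × 3.5 = 455 N·m counterclockwise.
Potted plant: 1.5 × 10 = 15 N down at 7.3 m → arm 0.3 m, τ = 15 × 0.3 = 4.5 N·m counterclockwise.
Net moment of the loads = 459.5 N·m counterclockwise.
The upward force F acts at the left end, arm 7.6 m, giving F × 7.6 clockwise.
Balancing moments: F × 7.6 = 459.5, giving F = 459.5 / 7.6 = 60.5 N.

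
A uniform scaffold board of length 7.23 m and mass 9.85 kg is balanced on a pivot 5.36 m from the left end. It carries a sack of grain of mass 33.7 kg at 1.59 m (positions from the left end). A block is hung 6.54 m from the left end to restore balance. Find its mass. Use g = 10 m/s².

Choose the pivot (at 5.36 m from the left end) as the axis so the support reaction has zero arm there.
Beam weight: 9.85 × 10 = 98.5 N down at 3.615 m → arm 1.745 m, τ = 98.5 × 1.745 = 171.9 N·m counterclockwise.
Sack of grain: 33.7 × 10 = 337 N down at 1.59 m → arm 3.77 m, τ = 337 × 3.77 = 1270 N·m counterclockwise.
Net moment of known loads = 1442 N·m counterclockwise.
An unknown mass m at 6.54 m has arm 1.18 m; its moment is m·g·1.18 clockwise.
Στ = 0 ⇒ m × 10 × 1.18 = 1442 ⇒ m = 1442 / (10 × 1.18) = 122 kg.

m ≈ 122 kg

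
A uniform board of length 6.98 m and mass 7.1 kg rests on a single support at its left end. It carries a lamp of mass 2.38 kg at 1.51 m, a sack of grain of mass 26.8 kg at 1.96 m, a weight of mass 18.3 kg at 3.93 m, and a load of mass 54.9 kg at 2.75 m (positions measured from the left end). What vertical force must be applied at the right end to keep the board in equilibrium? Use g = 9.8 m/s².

Sum moments about the left end (the unknown pivot reaction has zero arm there).
Beam weight: 7.1 × 9.8 = 69.58 N down at 3.49 m → arm 3.49 m, τ = 69.58 × 3.49 = 242.8 N·m clockwise.
Lamp: 2.38 × 9.8 = 23.32 N down at 1.51 m → arm 1.51 m, τ = 23.32 × 1.51 = 35.21 N·m clockwise.
Sack of grain: 26.8 × 9.8 = 262.6 N down at 1.96 m → arm 1.96 m, τ = 262.6 × 1.96 = 514.7 N·m clockwise.
Weight: 18.3 × 9.8 = 179.3 N down at 3.93 m → arm 3.93 m, τ = 179.3 × 3.93 = 704.6 N·m clockwise.
Load: 54.9 × 9.8 = 538 N down at 2.75 m → arm 2.75 m, τ = 538 × 2.75 = 1480 N·m clockwise.
Net moment of the loads = 2977 N·m clockwise.
The upward force F acts at the right end, arm 6.98 m, giving F × 6.98 counterclockwise.
Στ = 0 ⇒ F × 6.98 = 2977 ⇒ F = 2977 / 6.98 = 427 N.

F ≈ 427 N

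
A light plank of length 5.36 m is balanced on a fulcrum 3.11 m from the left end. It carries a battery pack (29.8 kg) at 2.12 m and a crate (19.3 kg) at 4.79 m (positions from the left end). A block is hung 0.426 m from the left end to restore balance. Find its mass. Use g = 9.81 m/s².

Take moments about the fulcrum (at 3.11 m from the left end).
Battery pack: 29.8 × 9.81 = 292.3 N down at 2.12 m → arm 0.99 m, τ = 292.3 × 0.99 = 289.4 N·m counterclockwise.
Crate: 19.3 × 9.81 = 189.3 N down at 4.79 m → arm 1.68 m, τ = 189.3 × 1.68 = 318 N·m clockwise.
Net moment of known loads = 28.6 N·m clockwise.
An unknown mass m at 0.426 m has arm 2.684 m; its moment is m·g·2.684 counterclockwise.
Balancing moments: m × 9.81 × 2.684 = 28.6, giving m = 28.6 / (9.81 × 2.684) = 1.09 kg.

m ≈ 1.09 kg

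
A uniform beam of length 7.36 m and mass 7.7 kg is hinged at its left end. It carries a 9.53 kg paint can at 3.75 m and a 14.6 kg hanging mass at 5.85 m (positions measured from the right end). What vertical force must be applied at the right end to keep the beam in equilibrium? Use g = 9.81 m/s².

About the left end:
Beam weight: 7.7 × 9.81 = 75.54 N down at 3.68 m → arm 3.68 m, τ = 75.54 × 3.68 = 278 N·m clockwise.
Paint can: 9.53 × 9.81 = 93.49 N down at 3.75 m → arm 3.61 m, τ = 93.49 × 3.61 = 337.5 N·m clockwise.
Hanging mass: 14.6 × 9.81 = 143.2 N down at 5.85 m → arm 1.51 m, τ = 143.2 × 1.51 = 216.2 N·m clockwise.
Net moment of the loads = 831.7 N·m clockwise.
The upward force F acts at the right end, arm 7.36 m, giving F × 7.36 counterclockwise.
Balancing moments: F × 7.36 = 831.7, giving F = 831.7 / 7.36 = 113 N.

F ≈ 113 N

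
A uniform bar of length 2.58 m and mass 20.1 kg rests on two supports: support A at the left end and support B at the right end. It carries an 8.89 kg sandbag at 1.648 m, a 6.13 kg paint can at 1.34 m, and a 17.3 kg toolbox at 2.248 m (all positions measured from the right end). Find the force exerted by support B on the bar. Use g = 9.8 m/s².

R_B ≈ 181 N

Choose support A as the axis so its reaction then has zero moment arm.
Beam weight: 20.1 × 9.8 = 197 N down at 1.29 m → arm 1.29 m, τ = 197 × 1.29 = 254.1 N·m clockwise.
Sandbag: 8.89 × 9.8 = 87.12 N down at 1.648 m → arm 0.932 m, τ = 87.12 × 0.932 = 81.2 N·m clockwise.
Paint can: 6.13 × 9.8 = 60.07 N down at 1.34 m → arm 1.24 m, τ = 60.07 × 1.24 = 74.49 N·m clockwise.
Toolbox: 17.3 × 9.8 = 169.5 N down at 2.248 m → arm 0.332 m, τ = 169.5 × 0.332 = 56.27 N·m clockwise.
Net load moment about support A = 466.1 N·m clockwise.
Reaction R at support B is upward at 0 m, arm 2.58 m → moment R × 2.58 counterclockwise.
Balancing moments: R × 2.58 = 466.1, giving R = 181 N.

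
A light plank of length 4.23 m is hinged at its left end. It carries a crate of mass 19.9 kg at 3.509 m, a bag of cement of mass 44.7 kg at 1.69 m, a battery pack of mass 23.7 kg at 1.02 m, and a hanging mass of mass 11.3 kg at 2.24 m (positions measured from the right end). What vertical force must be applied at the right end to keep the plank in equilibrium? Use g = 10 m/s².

Sum moments about the left end (the unknown pivot reaction has zero arm there).
Crate: 19.9 × 10 = 199 N down at 3.509 m → arm 0.721 m, τ = 199 × 0.721 = 143.5 N·m clockwise.
Bag of cement: 44.7 × 10 = 447 N down at 1.69 m → arm 2.54 m, τ = 447 × 2.54 = 1135 N·m clockwise.
Battery pack: 23.7 × 10 = 237 N down at 1.02 m → arm 3.21 m, τ = 237 × 3.21 = 760.8 N·m clockwise.
Hanging mass: 11.3 × 10 = 113 N down at 2.24 m → arm 1.99 m, τ = 113 × 1.99 = 224.9 N·m clockwise.
Net moment of the loads = 2264 N·m clockwise.
The upward force F acts at the right end, arm 4.23 m, giving F × 4.23 counterclockwise.
For rotational equilibrium, F × 4.23 = 2264, so F = 2264 / 4.23 = 535 N.

F ≈ 535 N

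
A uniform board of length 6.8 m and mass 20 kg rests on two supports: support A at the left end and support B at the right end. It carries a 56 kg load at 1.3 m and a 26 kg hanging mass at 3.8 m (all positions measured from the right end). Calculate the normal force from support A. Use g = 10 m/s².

R_A ≈ 352 N

About support B:
Beam weight: 20 × 10 = 200 N down at 3.4 m → arm 3.4 m, τ = 200 × 3.4 = 680 N·m counterclockwise.
Load: 56 × 10 = 560 N down at 1.3 m → arm 1.3 m, τ = 560 × 1.3 = 728 N·m counterclockwise.
Hanging mass: 26 × 10 = 260 N down at 3.8 m → arm 3.8 m, τ = 260 × 3.8 = 988 N·m counterclockwise.
Net load moment about support B = 2396 N·m counterclockwise.
Reaction R at support A is upward at 6.8 m, arm 6.8 m → moment R × 6.8 clockwise.
For rotational equilibrium, R × 6.8 = 2396, so R = 352 N.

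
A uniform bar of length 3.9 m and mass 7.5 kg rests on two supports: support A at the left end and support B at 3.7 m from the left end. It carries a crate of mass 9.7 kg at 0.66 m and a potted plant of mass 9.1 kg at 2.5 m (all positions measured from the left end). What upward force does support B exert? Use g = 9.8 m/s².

R_B ≈ 116 N

Sum moments about support A (its reaction then has zero moment arm).
Beam weight: 7.5 × 9.8 = 73.5 N down at 1.95 m → arm 1.95 m, τ = 73.5 × 1.95 = 143.3 N·m clockwise.
Crate: 9.7 × 9.8 = 95.06 N down at 0.66 m → arm 0.66 m, τ = 95.06 × 0.66 = 62.74 N·m clockwise.
Potted plant: 9.1 × 9.8 = 89.18 N down at 2.5 m → arm 2.5 m, τ = 89.18 × 2.5 = 223 N·m clockwise.
Net load moment about support A = 429 N·m clockwise.
Reaction R at support B is upward at 3.7 m, arm 3.7 m → moment R × 3.7 counterclockwise.
Setting net torque to zero: R × 3.7 = 429 → R = 116 N.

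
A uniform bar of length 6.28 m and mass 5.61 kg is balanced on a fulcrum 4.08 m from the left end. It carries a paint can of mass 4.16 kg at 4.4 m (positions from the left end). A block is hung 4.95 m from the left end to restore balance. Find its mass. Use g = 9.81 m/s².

Taking torques about the fulcrum (at 4.08 m from the left end):
Beam weight: 5.61 × 9.81 = 55.03 N down at 3.14 m → arm 0.94 m, τ = 55.03 × 0.94 = 51.73 N·m counterclockwise.
Paint can: 4.16 × 9.81 = 40.81 N down at 4.4 m → arm 0.32 m, τ = 40.81 × 0.32 = 13.06 N·m clockwise.
Net moment of known loads = 38.67 N·m counterclockwise.
An unknown mass m at 4.95 m has arm 0.87 m; its moment is m·g·0.87 clockwise.
For rotational equilibrium, m × 9.81 × 0.87 = 38.67, so m = 38.67 / (9.81 × 0.87) = 4.53 kg.

m ≈ 4.53 kg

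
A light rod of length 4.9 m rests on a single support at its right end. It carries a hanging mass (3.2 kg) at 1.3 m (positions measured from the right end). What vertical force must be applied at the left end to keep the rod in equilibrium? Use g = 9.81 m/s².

F ≈ 8.33 N

Choose the right end as the axis so the unknown pivot reaction has zero arm there.
Hanging mass: 3.2 × 9.81 = 31.39 N down at 1.3 m → arm 1.3 m, τ = 31.39 × 1.3 = 40.81 N·m counterclockwise.
Net moment of the loads = 40.81 N·m counterclockwise.
The upward force F acts at the left end, arm 4.9 m, giving F × 4.9 clockwise.
Στ = 0 ⇒ F × 4.9 = 40.81 ⇒ F = 40.81 / 4.9 = 8.33 N.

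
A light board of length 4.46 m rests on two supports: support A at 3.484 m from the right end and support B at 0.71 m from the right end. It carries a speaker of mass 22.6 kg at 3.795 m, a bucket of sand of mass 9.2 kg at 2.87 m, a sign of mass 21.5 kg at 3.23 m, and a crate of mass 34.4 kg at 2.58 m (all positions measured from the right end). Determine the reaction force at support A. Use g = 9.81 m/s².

R_A ≈ 736 N

Take moments about support B.
Speaker: 22.6 × 9.81 = 221.7 N down at 3.795 m → arm 3.085 m, τ = 221.7 × 3.085 = 683.9 N·m counterclockwise.
Bucket of sand: 9.2 × 9.81 = 90.25 N down at 2.87 m → arm 2.16 m, τ = 90.25 × 2.16 = 194.9 N·m counterclockwise.
Sign: 21.5 × 9.81 = 210.9 N down at 3.23 m → arm 2.52 m, τ = 210.9 × 2.52 = 531.5 N·m counterclockwise.
Crate: 34.4 × 9.81 = 337.5 N down at 2.58 m → arm 1.87 m, τ = 337.5 × 1.87 = 631.1 N·m counterclockwise.
Net load moment about support B = 2041 N·m counterclockwise.
Reaction R at support A is upward at 3.484 m, arm 2.774 m → moment R × 2.774 clockwise.
For rotational equilibrium, R × 2.774 = 2041, so R = 736 N.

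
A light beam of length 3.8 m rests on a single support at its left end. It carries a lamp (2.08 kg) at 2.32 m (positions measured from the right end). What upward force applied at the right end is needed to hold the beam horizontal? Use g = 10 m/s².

F ≈ 8.1 N

Taking torques about the left end:
Lamp: 2.08 × 10 = 20.8 N down at 2.32 m → arm 1.48 m, τ = 20.8 × 1.48 = 30.78 N·m clockwise.
Net moment of the loads = 30.78 N·m clockwise.
The upward force F acts at the right end, arm 3.8 m, giving F × 3.8 counterclockwise.
Στ = 0 ⇒ F × 3.8 = 30.78 ⇒ F = 30.78 / 3.8 = 8.1 N.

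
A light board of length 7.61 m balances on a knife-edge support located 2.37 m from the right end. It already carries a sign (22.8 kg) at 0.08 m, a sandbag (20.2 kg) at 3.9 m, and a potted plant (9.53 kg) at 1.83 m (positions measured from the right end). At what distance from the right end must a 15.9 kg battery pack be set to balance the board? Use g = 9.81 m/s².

x ≈ 4.03 m from the right end

About the knife-edge support (at 2.37 m from the right end):
Sign: 22.8 × 9.81 = 223.7 N down at 0.08 m → arm 2.29 m, τ = 223.7 × 2.29 = 512.3 N·m clockwise.
Sandbag: 20.2 × 9.81 = 198.2 N down at 3.9 m → arm 1.53 m, τ = 198.2 × 1.53 = 303.2 N·m counterclockwise.
Potted plant: 9.53 × 9.81 = 93.49 N down at 1.83 m → arm 0.54 m, τ = 93.49 × 0.54 = 50.48 N·m clockwise.
Net moment of existing loads = 259.6 N·m clockwise.
The battery pack weighs 15.9 × 9.81 = 156 N and must supply an equal counterclockwise moment, so its lever arm about the knife-edge support is 259.6 / 156 = 1.66 m.
That puts it at 2.37 + 1.66 = 4.03 m from the right end.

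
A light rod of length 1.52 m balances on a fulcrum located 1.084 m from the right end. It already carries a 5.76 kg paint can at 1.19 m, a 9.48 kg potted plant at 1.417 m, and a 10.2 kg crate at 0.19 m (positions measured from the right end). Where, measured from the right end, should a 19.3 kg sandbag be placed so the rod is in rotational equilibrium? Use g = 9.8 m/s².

About the fulcrum (at 1.084 m from the right end):
Paint can: 5.76 × 9.8 = 56.45 N down at 1.19 m → arm 0.106 m, τ = 56.45 × 0.106 = 5.984 N·m counterclockwise.
Potted plant: 9.48 × 9.8 = 92.9 N down at 1.417 m → arm 0.333 m, τ = 92.9 × 0.333 = 30.94 N·m counterclockwise.
Crate: 10.2 × 9.8 = 99.96 N down at 0.19 m → arm 0.894 m, τ = 99.96 × 0.894 = 89.36 N·m clockwise.
Net moment of existing loads = 52.44 N·m clockwise.
The sandbag weighs 19.3 × 9.8 = 189.1 N and must supply an equal counterclockwise moment, so its lever arm about the fulcrum is 52.44 / 189.1 = 0.277 m.
That puts it at 1.084 + 0.277 = 1.36 m from the right end.

x ≈ 1.36 m from the right end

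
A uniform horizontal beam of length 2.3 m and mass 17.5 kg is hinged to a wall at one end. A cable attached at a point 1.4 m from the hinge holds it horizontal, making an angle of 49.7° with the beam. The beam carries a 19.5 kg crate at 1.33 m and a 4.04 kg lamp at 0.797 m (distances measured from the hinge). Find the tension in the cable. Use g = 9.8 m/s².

T ≈ 452 N

Take moments about the hinge.
Beam weight: 17.5 × 9.8 = 171.5 N down at 1.15 m → arm 1.15 m, τ = 171.5 × 1.15 = 197.2 N·m clockwise.
Crate: 19.5 × 9.8 = 191.1 N down at 1.33 m → arm 1.33 m, τ = 191.1 × 1.33 = 254.2 N·m clockwise.
Lamp: 4.04 × 9.8 = 39.59 N down at 0.797 m → arm 0.797 m, τ = 39.59 × 0.797 = 31.55 N·m clockwise.
Total clockwise load moment = 482.9 N·m.
The cable tension T acts at 1.4 m; only its component perpendicular to the beam, T sinθ, produces torque. sin 49.7° = 0.7627.
For rotational equilibrium, T × 1.4 × 0.7627 = 482.9, so T = 482.9 / 1.068 = 452 N.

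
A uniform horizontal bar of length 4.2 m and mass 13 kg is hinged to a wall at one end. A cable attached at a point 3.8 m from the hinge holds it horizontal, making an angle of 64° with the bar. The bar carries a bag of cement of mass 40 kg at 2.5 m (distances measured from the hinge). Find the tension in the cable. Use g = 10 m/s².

T ≈ 373 N

Choose the hinge as the axis so the unknown hinge reaction has zero arm there.
Beam weight: 13 × 10 = 130 N down at 2.1 m → arm 2.1 m, τ = 130 × 2.1 = 273 N·m clockwise.
Bag of cement: 40 × 10 = 400 N down at 2.5 m → arm 2.5 m, τ = 400 × 2.5 = 1000 N·m clockwise.
Total clockwise load moment = 1273 N·m.
The cable tension T acts at 3.8 m; only its component perpendicular to the bar, T sinθ, produces torque. sin 64° = 0.8988.
Balancing moments: T × 3.8 × 0.8988 = 1273, giving T = 1273 / 3.415 = 373 N.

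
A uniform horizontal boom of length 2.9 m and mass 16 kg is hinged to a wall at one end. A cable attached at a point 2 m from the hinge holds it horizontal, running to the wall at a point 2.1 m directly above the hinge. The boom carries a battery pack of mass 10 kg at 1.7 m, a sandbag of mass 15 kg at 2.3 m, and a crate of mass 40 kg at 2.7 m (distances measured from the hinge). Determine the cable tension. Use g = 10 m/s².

T ≈ 1260 N

About the hinge:
Beam weight: 16 × 10 = 160 N down at 1.45 m → arm 1.45 m, τ = 160 × 1.45 = 232 N·m clockwise.
Battery pack: 10 × 10 = 100 N down at 1.7 m → arm 1.7 m, τ = 100 × 1.7 = 170 N·m clockwise.
Sandbag: 15 × 10 = 150 N down at 2.3 m → arm 2.3 m, τ = 150 × 2.3 = 345 N·m clockwise.
Crate: 40 × 10 = 400 N down at 2.7 m → arm 2.7 m, τ = 400 × 2.7 = 1080 N·m clockwise.
Total clockwise load moment = 1827 N·m.
The cable tension T acts at 2 m; only its component perpendicular to the boom, T sinθ, produces torque. sinθ = h/√(h²+d²) = 2.1/√(2.1²+2²) = 0.7241.
Στ = 0 ⇒ T × 2 × 0.7241 = 1827 ⇒ T = 1827 / 1.448 = 1260 N.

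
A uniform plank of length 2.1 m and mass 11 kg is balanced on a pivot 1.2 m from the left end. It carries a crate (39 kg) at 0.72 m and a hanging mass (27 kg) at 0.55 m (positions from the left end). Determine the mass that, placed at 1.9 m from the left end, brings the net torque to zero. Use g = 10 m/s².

m ≈ 54.2 kg

Sum moments about the pivot (at 1.2 m from the left end) (the support reaction has zero arm there).
Beam weight: 11 × 10 = 110 N down at 1.05 m → arm 0.15 m, τ = 110 × 0.15 = 16.5 N·m counterclockwise.
Crate: 39 × 10 = 390 N down at 0.72 m → arm 0.48 m, τ = 390 × 0.48 = 187.2 N·m counterclockwise.
Hanging mass: 27 × 10 = 270 N down at 0.55 m → arm 0.65 m, τ = 270 × 0.65 = 175.5 N·m counterclockwise.
Net moment of known loads = 379.2 N·m counterclockwise.
An unknown mass m at 1.9 m has arm 0.7 m; its moment is m·g·0.7 clockwise.
Setting net torque to zero: m × 10 × 0.7 = 379.2 → m = 379.2 / (10 × 0.7) = 54.2 kg.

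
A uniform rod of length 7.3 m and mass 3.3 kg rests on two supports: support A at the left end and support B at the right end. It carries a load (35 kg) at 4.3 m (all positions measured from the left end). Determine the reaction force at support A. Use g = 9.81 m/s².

R_A ≈ 157 N

About support B:
Beam weight: 3.3 × 9.81 = 32.37 N down at 3.65 m → arm 3.65 m, τ = 32.37 × 3.65 = 118.2 N·m counterclockwise.
Load: 35 × 9.81 = 343.4 N down at 4.3 m → arm 3 m, τ = 343.4 × 3 = 1030 N·m counterclockwise.
Net load moment about support B = 1148 N·m counterclockwise.
Reaction R at support A is upward at 0 m, arm 7.3 m → moment R × 7.3 clockwise.
Balancing moments: R × 7.3 = 1148, giving R = 157 N.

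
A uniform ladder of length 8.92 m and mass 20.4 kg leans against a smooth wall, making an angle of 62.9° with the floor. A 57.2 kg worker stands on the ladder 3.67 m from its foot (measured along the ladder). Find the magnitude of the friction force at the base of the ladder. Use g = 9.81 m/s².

Choose the foot of the ladder as the axis so the floor normal and friction both act there and drop out.
Ladder weight 20.4×9.81 = 200.1 N acts at 4.46 m along the ladder; its horizontal arm is 4.46·cos62.9° = 2.032 m → τ = 406.6 N·m clockwise.
Worker: 57.2×9.81 = 561.1 N at 3.67 m → arm 1.672 m → τ = 938.2 N·m clockwise.
Wall normal N acts horizontally at the top; its moment arm is the height L sinθ = 8.92·sin62.9° = 7.941 m, counterclockwise.
Στ = 0 ⇒ N × 7.941 = 1345 ⇒ N = 169 N.
ΣFx = 0: friction at the foot balances the wall's push, so f = N_wall = 169 N.

f ≈ 169 N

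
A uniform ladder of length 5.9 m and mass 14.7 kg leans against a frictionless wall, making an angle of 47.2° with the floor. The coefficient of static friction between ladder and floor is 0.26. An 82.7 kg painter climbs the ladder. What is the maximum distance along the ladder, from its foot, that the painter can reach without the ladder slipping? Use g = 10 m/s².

d ≈ 1.43 m

Take moments about the foot of the ladder.
Ladder weight 14.7×10 = 147 N acts at 2.95 m along the ladder; its horizontal arm is 2.95·cos47.2° = 2.004 m → τ = 294.6 N·m clockwise.
Painter weight 82.7×10 = 827 N at distance d → arm d·cos47.2° → τ = 827·d·0.6794 clockwise.
Wall normal N at the top has arm L sinθ = 4.329 m counterclockwise, so Στ = 0 gives N·4.329 = 294.6 + 561.9·d.
ΣFy = 0 ⇒ N_floor = 974 N, so the maximum friction is μ_s·N_floor = 0.26×974 = 253.2 N. ΣFx = 0 ⇒ N_wall = f, so at the slipping point N = 253.2 N.
Substituting: 253.2×4.329 = 294.6 + 561.9·d ⇒ d = (1096 − 294.6) / 561.9 = 1.43 m.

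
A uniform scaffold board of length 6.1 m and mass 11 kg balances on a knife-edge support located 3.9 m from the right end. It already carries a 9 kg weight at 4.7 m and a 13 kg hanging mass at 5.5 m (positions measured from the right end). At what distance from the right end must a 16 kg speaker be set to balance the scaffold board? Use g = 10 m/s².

x ≈ 2.73 m from the right end

Take moments about the knife-edge support (at 3.9 m from the right end).
Beam weight: 11 × 10 = 110 N down at 3.05 m → arm 0.85 m, τ = 110 × 0.85 = 93.5 N·m clockwise.
Weight: 9 × 10 = 90 N down at 4.7 m → arm 0.8 m, τ = 90 × 0.8 = 72 N·m counterclockwise.
Hanging mass: 13 × 10 = 130 N down at 5.5 m → arm 1.6 m, τ = 130 × 1.6 = 208 N·m counterclockwise.
Net moment of existing loads = 186.5 N·m counterclockwise.
The speaker weighs 16 × 10 = 160 N and must supply an equal clockwise moment, so its lever arm about the knife-edge support is 186.5 / 160 = 1.17 m.
That puts it at 3.9 − 1.17 = 2.73 m from the right end.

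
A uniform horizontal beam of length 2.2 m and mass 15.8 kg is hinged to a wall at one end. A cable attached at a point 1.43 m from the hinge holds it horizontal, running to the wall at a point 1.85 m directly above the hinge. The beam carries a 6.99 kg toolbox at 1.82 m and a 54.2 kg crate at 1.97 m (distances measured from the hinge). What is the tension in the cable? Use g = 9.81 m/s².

Sum moments about the hinge (the unknown hinge reaction has zero arm there).
Beam weight: 15.8 × 9.81 = 155 N down at 1.1 m → arm 1.1 m, τ = 155 × 1.1 = 170.5 N·m clockwise.
Toolbox: 6.99 × 9.81 = 68.57 N down at 1.82 m → arm 1.82 m, τ = 68.57 × 1.82 = 124.8 N·m clockwise.
Crate: 54.2 × 9.81 = 531.7 N down at 1.97 m → arm 1.97 m, τ = 531.7 × 1.97 = 1047 N·m clockwise.
Total clockwise load moment = 1342 N·m.
The cable tension T acts at 1.43 m; only its component perpendicular to the beam, T sinθ, produces torque. sinθ = h/√(h²+d²) = 1.85/√(1.85²+1.43²) = 0.7912.
Στ = 0 ⇒ T × 1.43 × 0.7912 = 1342 ⇒ T = 1342 / 1.131 = 1190 N.

T ≈ 1190 N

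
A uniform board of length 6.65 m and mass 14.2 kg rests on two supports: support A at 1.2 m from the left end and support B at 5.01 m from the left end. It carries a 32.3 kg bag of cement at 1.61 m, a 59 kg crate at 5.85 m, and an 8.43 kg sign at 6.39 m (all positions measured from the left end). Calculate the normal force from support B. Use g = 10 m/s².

About support A:
Beam weight: 14.2 × 10 = 142 N down at 3.325 m → arm 2.125 m, τ = 142 × 2.125 = 301.8 N·m clockwise.
Bag of cement: 32.3 × 10 = 323 N down at 1.61 m → arm 0.41 m, τ = 323 × 0.41 = 132.4 N·m clockwise.
Crate: 59 × 10 = 590 N down at 5.85 m → arm 4.65 m, τ = 590 × 4.65 = 2744 N·m clockwise.
Sign: 8.43 × 10 = 84.3 N down at 6.39 m → arm 5.19 m, τ = 84.3 × 5.19 = 437.5 N·m clockwise.
Net load moment about support A = 3616 N·m clockwise.
Reaction R at support B is upward at 5.01 m, arm 3.81 m → moment R × 3.81 counterclockwise.
Setting net torque to zero: R × 3.81 = 3616 → R = 949 N.

R_B ≈ 949 N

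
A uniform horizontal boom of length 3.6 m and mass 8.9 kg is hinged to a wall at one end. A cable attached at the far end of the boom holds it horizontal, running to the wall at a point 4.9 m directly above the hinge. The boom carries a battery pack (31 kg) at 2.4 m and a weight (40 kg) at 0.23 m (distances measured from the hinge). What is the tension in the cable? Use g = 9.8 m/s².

T ≈ 337 N

Taking torques about the hinge:
Beam weight: 8.9 × 9.8 = 87.22 N down at 1.8 m → arm 1.8 m, τ = 87.22 × 1.8 = 157 N·m clockwise.
Battery pack: 31 × 9.8 = 303.8 N down at 2.4 m → arm 2.4 m, τ = 303.8 × 2.4 = 729.1 N·m clockwise.
Weight: 40 × 9.8 = 392 N down at 0.23 m → arm 0.23 m, τ = 392 × 0.23 = 90.16 N·m clockwise.
Total clockwise load moment = 976.3 N·m.
The cable tension T acts at 3.6 m; only its component perpendicular to the boom, T sinθ, produces torque. sinθ = h/√(h²+d²) = 4.9/√(4.9²+3.6²) = 0.8059.
Balancing moments: T × 3.6 × 0.8059 = 976.3, giving T = 976.3 / 2.901 = 337 N.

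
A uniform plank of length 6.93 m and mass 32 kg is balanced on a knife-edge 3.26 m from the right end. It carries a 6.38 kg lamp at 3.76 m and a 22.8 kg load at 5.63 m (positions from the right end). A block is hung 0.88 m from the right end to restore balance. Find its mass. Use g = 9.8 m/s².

Choose the knife-edge (at 3.26 m from the right end) as the axis so the support reaction has zero arm there.
Beam weight: 32 × 9.8 = 313.6 N down at 3.465 m → arm 0.205 m, τ = 313.6 × 0.205 = 64.29 N·m counterclockwise.
Lamp: 6.38 × 9.8 = 62.52 N down at 3.76 m → arm 0.5 m, τ = 62.52 × 0.5 = 31.26 N·m counterclockwise.
Load: 22.8 × 9.8 = 223.4 N down at 5.63 m → arm 2.37 m, τ = 223.4 × 2.37 = 529.5 N·m counterclockwise.
Net moment of known loads = 625 N·m counterclockwise.
An unknown mass m at 0.88 m has arm 2.38 m; its moment is m·g·2.38 clockwise.
For rotational equilibrium, m × 9.8 × 2.38 = 625, so m = 625 / (9.8 × 2.38) = 26.8 kg.

m ≈ 26.8 kg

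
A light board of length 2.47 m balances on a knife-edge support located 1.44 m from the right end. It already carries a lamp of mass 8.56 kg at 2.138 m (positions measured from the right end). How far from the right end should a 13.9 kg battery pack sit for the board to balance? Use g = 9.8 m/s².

x ≈ 1.01 m from the right end

Take moments about the knife-edge support (at 1.44 m from the right end).
Lamp: 8.56 × 9.8 = 83.89 N down at 2.138 m → arm 0.698 m, τ = 83.89 × 0.698 = 58.56 N·m counterclockwise.
Net moment of existing loads = 58.56 N·m counterclockwise.
The battery pack weighs 13.9 × 9.8 = 136.2 N and must supply an equal clockwise moment, so its lever arm about the knife-edge support is 58.56 / 136.2 = 0.43 m.
That puts it at 1.44 − 0.43 = 1.01 m from the right end.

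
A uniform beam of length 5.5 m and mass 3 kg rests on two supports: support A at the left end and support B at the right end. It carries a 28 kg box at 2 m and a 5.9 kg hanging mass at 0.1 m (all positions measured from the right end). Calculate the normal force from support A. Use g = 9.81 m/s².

Sum moments about support B (its reaction then has zero moment arm).
Beam weight: 3 × 9.81 = 29.43 N down at 2.75 m → arm 2.75 m, τ = 29.43 × 2.75 = 80.93 N·m counterclockwise.
Box: 28 × 9.81 = 274.7 N down at 2 m → arm 2 m, τ = 274.7 × 2 = 549.4 N·m counterclockwise.
Hanging mass: 5.9 × 9.81 = 57.88 N down at 0.1 m → arm 0.1 m, τ = 57.88 × 0.1 = 5.788 N·m counterclockwise.
Net load moment about support B = 636.1 N·m counterclockwise.
Reaction R at support A is upward at 5.5 m, arm 5.5 m → moment R × 5.5 clockwise.
For rotational equilibrium, R × 5.5 = 636.1, so R = 116 N.

R_A ≈ 116 N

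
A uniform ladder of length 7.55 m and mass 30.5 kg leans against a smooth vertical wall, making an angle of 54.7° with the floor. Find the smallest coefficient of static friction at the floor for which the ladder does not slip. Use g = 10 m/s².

Take moments about the foot of the ladder.
Ladder weight 30.5×10 = 305 N acts at 3.775 m along the ladder; its horizontal arm is 3.775·cos54.7° = 2.181 m → τ = 665.2 N·m clockwise.
Wall normal N acts horizontally at the top; its moment arm is the height L sinθ = 7.55·sin54.7° = 6.162 m, counterclockwise.
Στ = 0 ⇒ N × 6.162 = 665.2 ⇒ N = 108 N.
ΣFx = 0 ⇒ f = N_wall = 108 N. ΣFy = 0 ⇒ N_floor = 305 N.
μ_min = f / N_floor = 108 / 305 = 0.354.

μ_min ≈ 0.354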